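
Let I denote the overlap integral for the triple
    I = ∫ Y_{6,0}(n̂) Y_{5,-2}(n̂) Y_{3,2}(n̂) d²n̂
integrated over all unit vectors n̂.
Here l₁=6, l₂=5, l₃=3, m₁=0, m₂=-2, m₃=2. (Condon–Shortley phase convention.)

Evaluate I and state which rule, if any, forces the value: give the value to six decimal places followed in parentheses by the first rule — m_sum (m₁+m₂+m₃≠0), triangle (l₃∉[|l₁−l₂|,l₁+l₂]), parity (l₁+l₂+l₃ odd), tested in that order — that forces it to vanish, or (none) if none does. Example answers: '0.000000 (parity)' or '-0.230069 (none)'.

m-sum 0 ✓  L=14 even ✓  1≤3≤11 ✓
Π(2lᵢ+1) = 13×11×7 = 1001
triangle coeff Δ(6,5,3) = 1/675675
Σ_t [3,5]: t=3:−1/8640 t=4:+1/2304 t=5:−1/8640 = 7/34560
(3j)²=7/429 [(6 5 3; 0 0 0)], sign=-1
Σ_t [2,3]: t=2:+1/34560 t=3:−1/8640 = -1/11520
(3j)²=3/143 [(6 5 3; 0 -2 2)], sign=+1
⇒ 4πI² = 49/143
I = (-1)√(49/143/(4π)) = -0.16512966
No selection rule forces the value: the integral is nonzero (none).

-0.165130 (none)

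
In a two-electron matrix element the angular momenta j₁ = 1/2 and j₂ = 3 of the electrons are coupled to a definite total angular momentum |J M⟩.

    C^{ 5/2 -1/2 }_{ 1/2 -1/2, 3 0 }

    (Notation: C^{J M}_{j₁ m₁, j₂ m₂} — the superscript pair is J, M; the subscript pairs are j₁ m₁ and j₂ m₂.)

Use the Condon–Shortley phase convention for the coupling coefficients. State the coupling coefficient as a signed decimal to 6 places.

j₁+j₂−J=1  J+j₁−j₂=0  J−j₁+j₂=5  j₁+j₂+J+1=7
(j₁±m₁, j₂±m₂, J±M) = (0,1,3,3,2,3)
P² = 432/7
sum k=1..1:
  [1] −1/12 = -1/12
S = -1/12
C² = P²·S² = 3/7 ; C = -0.654654

−√(3/7) ≈ -0.654654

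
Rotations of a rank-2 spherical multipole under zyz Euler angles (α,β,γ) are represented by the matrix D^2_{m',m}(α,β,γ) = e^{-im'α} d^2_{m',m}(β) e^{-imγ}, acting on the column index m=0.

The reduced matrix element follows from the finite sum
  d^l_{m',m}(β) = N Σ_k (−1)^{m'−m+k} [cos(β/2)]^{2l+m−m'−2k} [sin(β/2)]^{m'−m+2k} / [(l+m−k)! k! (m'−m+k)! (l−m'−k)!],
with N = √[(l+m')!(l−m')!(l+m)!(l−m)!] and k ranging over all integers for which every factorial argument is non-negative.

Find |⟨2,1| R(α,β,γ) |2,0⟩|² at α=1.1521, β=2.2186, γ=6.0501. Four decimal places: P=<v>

First d^2_{1,0}(β=2.2186), then the phase factors e^{-i(1)α} and e^{-i(0)γ}:
Half-angle: c=0.445288, s=0.895387. N=√(6·1·2·2)=4.898979
Admissible k: 0..1 (factorial args all ≥0)
  k=0: (−1)^1·4.8990/(2)·0.4453^3·0.8954^1 = -0.193647
  k=1: (−1)^2·4.8990/(2)·0.4453^1·0.8954^3 = +0.782978
d^2_{1,0}(2.2186) = -0.193647 +0.782978 = +0.589331
|D^2_{1,0}|² = |d^2_{1,0}(β)|² = (+0.589331)² = 0.347311 (the z-rotation phases have unit modulus)

P=0.3473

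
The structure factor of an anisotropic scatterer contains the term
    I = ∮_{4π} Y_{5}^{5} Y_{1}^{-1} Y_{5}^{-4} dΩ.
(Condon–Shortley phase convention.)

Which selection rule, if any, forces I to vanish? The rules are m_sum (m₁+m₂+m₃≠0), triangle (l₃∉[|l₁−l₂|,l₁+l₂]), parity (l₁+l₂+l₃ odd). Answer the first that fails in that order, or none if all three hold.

m₁+m₂+m₃ = 5 − 1 − 4 = 0  ✓
triangle: |5−1|=4 ≤ l₃=5 ≤ 5+1=6  ✓
parity: l₁+l₂+l₃ = 11 is odd  ✗

parity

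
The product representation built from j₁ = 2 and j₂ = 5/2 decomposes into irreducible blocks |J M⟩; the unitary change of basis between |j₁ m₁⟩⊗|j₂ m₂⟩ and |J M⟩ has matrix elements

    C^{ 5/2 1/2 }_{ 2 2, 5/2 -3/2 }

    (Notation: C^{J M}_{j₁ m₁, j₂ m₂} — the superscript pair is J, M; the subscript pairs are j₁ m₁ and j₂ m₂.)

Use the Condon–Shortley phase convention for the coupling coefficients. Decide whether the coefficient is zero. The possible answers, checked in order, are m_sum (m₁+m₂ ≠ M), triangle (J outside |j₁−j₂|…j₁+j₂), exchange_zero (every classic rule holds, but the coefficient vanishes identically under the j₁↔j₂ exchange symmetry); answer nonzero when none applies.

nonzero

m-sum: m₁+m₂ = 2+(-3/2) = 1/2, M = 1/2  ✓
triangle: |j₁−j₂| = 1/2 ≤ J = 5/2 ≤ j₁+j₂ = 9/2  ✓
exchange: j₁≠j₂ or m₁≠m₂ — the exchange symmetry imposes no constraint here
value check: CG = +√(27/70) = +0.621059 ≠ 0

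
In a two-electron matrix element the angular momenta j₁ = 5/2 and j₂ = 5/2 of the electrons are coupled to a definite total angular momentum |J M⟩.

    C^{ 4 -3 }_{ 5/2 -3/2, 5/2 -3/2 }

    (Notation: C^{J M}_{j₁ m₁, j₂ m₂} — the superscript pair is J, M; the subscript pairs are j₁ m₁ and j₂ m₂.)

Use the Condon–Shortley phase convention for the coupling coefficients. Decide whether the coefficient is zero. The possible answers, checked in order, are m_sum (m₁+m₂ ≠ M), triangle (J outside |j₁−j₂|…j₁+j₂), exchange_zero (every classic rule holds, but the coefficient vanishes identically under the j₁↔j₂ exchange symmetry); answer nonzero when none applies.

m-sum: m₁+m₂ = -3/2+(-3/2) = -3, M = -3  ✓
triangle: |j₁−j₂| = 0 ≤ J = 4 ≤ j₁+j₂ = 5  ✓
exchange: j₁=j₂ and m₁=m₂, and (−1)^(j₁+j₂−J) = (−1)^1 = −1 forces ⟨j₁m₁;j₂m₂|JM⟩ = −⟨j₂m₂;j₁m₁|JM⟩ = −⟨j₁m₁;j₂m₂|JM⟩ ⇒ the coefficient vanishes identically
Racah sum check: Σ_k collapses to 0 ⇒ CG = 0

exchange_zero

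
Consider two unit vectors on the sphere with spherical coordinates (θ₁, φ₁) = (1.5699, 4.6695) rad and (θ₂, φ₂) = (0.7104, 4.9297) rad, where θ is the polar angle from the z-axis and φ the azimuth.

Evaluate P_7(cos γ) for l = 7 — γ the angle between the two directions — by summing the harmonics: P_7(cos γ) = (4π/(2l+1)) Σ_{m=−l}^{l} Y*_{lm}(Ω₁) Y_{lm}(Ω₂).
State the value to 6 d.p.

Addition theorem: P_7(cos γ) = (4π/15) Σ_m Y*_{lm}(Ω₁) Y_{lm}(Ω₂), m = −7…7:
  m=-7: Y*=0.14788 + 0.47767j  Y=-0.02505 - 0.00124j  product -0.00311 - 0.01215j
  m=-6: Y*=-0.00162 + 0.00043j  Y=-0.02878 + 0.10524j  product 0.00000 - 0.00018j
  m=-5: Y*=0.07808 + 0.35852j  Y=0.24787 + 0.13038j  product -0.02739 + 0.09905j
  m=-4: Y*=-0.00194 + 0.00034j  Y=0.29038 - 0.34366j  product -0.00045 + 0.00077j
  m=-3: Y*=0.04259 + 0.32915j  Y=-0.22901 - 0.30004j  product 0.08901 - 0.08816j
  m=-2: Y*=-0.00210 + 0.00018j  Y=0.04511 - 0.02094j  product -0.00009 + 0.00005j
  m=-1: Y*=0.01369 + 0.31907j  Y=-0.08509 - 0.38539j  product 0.12180 - 0.03243j
  m=+0: Y*=-0.00214 + 0.00000j  Y=-0.07378 + 0.00000j  product 0.00016 + 0.00000j
  m=+1: Y*=-0.01369 + 0.31907j  Y=0.08509 - 0.38539j  product 0.12180 + 0.03243j
  m=+2: Y*=-0.00210 - 0.00018j  Y=0.04511 + 0.02094j  product -0.00009 - 0.00005j
  m=+3: Y*=-0.04259 + 0.32915j  Y=0.22901 - 0.30004j  product 0.08901 + 0.08816j
  m=+4: Y*=-0.00194 - 0.00034j  Y=0.29038 + 0.34366j  product -0.00045 - 0.00077j
  m=+5: Y*=-0.07808 + 0.35852j  Y=-0.24787 + 0.13038j  product -0.02739 - 0.09905j
  m=+6: Y*=-0.00162 - 0.00043j  Y=-0.02878 - 0.10524j  product 0.00000 + 0.00018j
  m=+7: Y*=-0.14788 + 0.47767j  Y=0.02505 - 0.00124j  product -0.00311 + 0.01215j
Accumulated sum 0.35970 - 0.00000j; after 4π/(2l+1) scaling, 0.30134 - 0.00000j ⇒ P_7 = 0.301339

0.301339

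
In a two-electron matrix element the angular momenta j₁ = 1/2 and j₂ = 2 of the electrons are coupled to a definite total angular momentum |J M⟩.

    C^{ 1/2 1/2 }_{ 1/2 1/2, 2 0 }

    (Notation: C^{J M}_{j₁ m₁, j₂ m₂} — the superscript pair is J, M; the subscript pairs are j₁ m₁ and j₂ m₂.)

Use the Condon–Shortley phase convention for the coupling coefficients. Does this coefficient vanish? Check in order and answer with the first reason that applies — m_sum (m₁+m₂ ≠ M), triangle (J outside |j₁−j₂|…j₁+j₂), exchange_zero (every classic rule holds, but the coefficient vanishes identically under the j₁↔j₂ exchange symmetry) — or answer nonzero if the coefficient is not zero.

m-sum: m₁+m₂ = 1/2+0 = 1/2, M = 1/2  ✓
triangle: need |j₁−j₂| ≤ J ≤ j₁+j₂, i.e. J ∈ [3/2, 5/2]; J = 1/2 is outside ✗ ⇒ coefficient is 0

triangle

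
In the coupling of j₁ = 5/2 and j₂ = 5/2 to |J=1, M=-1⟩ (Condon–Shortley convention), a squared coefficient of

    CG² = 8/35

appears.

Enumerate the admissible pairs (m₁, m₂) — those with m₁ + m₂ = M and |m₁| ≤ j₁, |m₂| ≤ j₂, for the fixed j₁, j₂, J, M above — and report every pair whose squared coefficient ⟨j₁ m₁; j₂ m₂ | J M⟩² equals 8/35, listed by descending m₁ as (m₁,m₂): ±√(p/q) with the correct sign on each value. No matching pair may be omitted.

Admissible pairs with m₁+m₂ = M = -1: (-5/2,3/2), (-3/2,1/2), (-1/2,-1/2), (1/2,-3/2), (3/2,-5/2)
  (m₁,m₂)=(3/2,-5/2): CG² = 1/7, CG = +√(1/7)
  (m₁,m₂)=(1/2,-3/2): CG² = 8/35, CG = −√(8/35)   ← matches the target
  (m₁,m₂)=(-1/2,-1/2): CG² = 9/35, CG = +√(9/35)
  (m₁,m₂)=(-3/2,1/2): CG² = 8/35, CG = −√(8/35)   ← matches the target
  (m₁,m₂)=(-5/2,3/2): CG² = 1/7, CG = +√(1/7)
Pairs with CG² = 8/35: (1/2,-3/2): −√(8/35); (-3/2,1/2): −√(8/35)

(1/2,-3/2): −√(8/35); (-3/2,1/2): −√(8/35)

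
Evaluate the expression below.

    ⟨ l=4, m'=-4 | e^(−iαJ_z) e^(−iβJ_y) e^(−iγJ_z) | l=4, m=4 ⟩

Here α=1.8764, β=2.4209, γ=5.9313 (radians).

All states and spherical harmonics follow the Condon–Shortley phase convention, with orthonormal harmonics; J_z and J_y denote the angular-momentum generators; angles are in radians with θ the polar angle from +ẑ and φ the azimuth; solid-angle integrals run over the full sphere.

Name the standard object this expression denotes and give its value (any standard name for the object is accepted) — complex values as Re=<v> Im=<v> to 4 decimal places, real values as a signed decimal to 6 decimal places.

Wigner D-matrix element, Re=-0.5127 Im=0.2879

This is a Wigner D-matrix element — the rotation-matrix element ⟨l m'| R(α,β,γ) |l m⟩ in the angular-momentum basis.
First d^4_{-4,4}(β=2.4209), then the phase factors e^{-i(-4)α} and e^{-i(4)γ}:
Half-angle: c=0.352598, s=0.935775. N=√(1·40320·40320·1)=40320.000000
The bounds max(0,m−m')=8 and min(l+m,l−m')=8 give 1 term
  k=8: (−1)^0·40320.0000/(40320)·0.3526^0·0.9358^8 = +0.587991
d^4_{-4,4}(2.4209) = +0.587991
D = (+0.341377+0.939926i)·(+0.587991)·(+0.162531+0.986703i) = -0.512695+0.287883i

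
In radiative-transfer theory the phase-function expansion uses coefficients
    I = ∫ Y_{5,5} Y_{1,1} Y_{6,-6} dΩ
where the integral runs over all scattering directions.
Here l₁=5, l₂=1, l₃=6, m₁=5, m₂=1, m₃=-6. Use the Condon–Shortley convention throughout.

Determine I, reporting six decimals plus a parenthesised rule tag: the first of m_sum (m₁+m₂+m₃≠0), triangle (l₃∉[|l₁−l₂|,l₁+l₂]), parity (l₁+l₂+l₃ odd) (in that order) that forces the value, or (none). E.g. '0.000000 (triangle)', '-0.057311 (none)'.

Checks pass: Σm=0; 12 even; l₃=6∈[4,6].
(2·5+1)(2·1+1)(2·6+1) = 429
Δ: 0! 10! 2! / 13! → 1/858
sum: t=0:+1/14400 = 1/14400
3j²(5 1 6; 0 0 0) = Δ·Π!·Σ² = 6/143  (sign +1)
sum: t=0:+1/7257600 = 1/7257600
3j²(5 1 6; 5 1 -6) = Δ·Π!·Σ² = 1/13  (sign +1)
combine: 4πI² = 429·6/143·1/13 = 18/13
take √, sign +1: I = 0.33194004
No selection rule forces the value: the integral is nonzero (none).

0.331940 (none)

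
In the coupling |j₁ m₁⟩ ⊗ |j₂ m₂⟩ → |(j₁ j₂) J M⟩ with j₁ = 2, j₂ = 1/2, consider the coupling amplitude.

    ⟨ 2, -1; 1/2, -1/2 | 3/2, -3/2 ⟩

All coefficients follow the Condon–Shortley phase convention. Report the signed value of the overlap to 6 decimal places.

j₁+j₂−J=1  J+j₁−j₂=3  J−j₁+j₂=0  j₁+j₂+J+1=5
(j₁±m₁, j₂±m₂, J±M) = (1,3,0,1,0,3)
P² = 36/5
sum k=0..0:
  [0] +1/6 = 1/6
S = 1/6
C² = P²·S² = 1/5 ; C = +0.447214

+0.447214  (= +√(1/5))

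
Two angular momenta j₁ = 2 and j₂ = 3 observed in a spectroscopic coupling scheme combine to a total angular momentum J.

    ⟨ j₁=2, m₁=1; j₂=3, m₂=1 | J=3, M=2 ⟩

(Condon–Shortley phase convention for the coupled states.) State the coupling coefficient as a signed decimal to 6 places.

-0.500000

triangle: 2!×2!×4!/9! = 96/362880
(j±m)!: 3!×1!×4!×2!×5!×1! = 34560
prefactor² = (2J+1)×Δ×N² = 64
  k=0: +1/(0!×2!×1!×4!×1!×0!) = 1/48
  k=1: −1/(1!×1!×0!×3!×2!×1!) = -1/12
Σ = -1/16  ⇒  CG² = 64×(-1/16)² = 1/4
CG = −√(1/4) = -0.500000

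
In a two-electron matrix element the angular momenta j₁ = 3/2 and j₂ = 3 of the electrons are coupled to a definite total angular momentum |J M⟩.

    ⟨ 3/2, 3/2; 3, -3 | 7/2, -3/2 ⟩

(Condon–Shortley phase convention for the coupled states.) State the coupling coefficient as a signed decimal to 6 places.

√[8·1!2!5!/9! · 3!0!0!6!2!5!] = √(38400/7)
  +(−1)^0/∏(0,1,0,0,2,5)! = 1/240  (running 1/240)
⟨..|..⟩ = √(38400/7)·(1/240) = +0.308607

+√(2/21) = +0.308607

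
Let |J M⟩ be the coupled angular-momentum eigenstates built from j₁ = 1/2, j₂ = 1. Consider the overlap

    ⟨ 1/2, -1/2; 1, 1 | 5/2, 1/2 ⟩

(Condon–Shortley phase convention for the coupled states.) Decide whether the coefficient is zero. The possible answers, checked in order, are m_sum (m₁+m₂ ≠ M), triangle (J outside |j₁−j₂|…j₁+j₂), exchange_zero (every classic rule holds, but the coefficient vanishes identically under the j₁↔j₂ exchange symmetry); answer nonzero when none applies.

triangle

m-sum: m₁+m₂ = -1/2+1 = 1/2, M = 1/2  ✓
triangle: need |j₁−j₂| ≤ J ≤ j₁+j₂, i.e. J ∈ [1/2, 3/2]; J = 5/2 is outside ✗ ⇒ coefficient is 0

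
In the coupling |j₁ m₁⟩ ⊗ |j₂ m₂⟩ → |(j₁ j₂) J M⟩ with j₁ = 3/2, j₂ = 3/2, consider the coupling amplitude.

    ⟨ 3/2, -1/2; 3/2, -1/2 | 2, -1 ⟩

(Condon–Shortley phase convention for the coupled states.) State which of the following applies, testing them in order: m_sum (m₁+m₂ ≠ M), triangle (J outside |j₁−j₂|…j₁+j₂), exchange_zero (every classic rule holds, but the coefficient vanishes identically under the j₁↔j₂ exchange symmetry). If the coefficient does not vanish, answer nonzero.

exchange_zero

m-sum: m₁+m₂ = -1/2+(-1/2) = -1, M = -1  ✓
triangle: |j₁−j₂| = 0 ≤ J = 2 ≤ j₁+j₂ = 3  ✓
exchange: j₁=j₂ and m₁=m₂, and (−1)^(j₁+j₂−J) = (−1)^1 = −1 forces ⟨j₁m₁;j₂m₂|JM⟩ = −⟨j₂m₂;j₁m₁|JM⟩ = −⟨j₁m₁;j₂m₂|JM⟩ ⇒ the coefficient vanishes identically
Racah sum check: Σ_k collapses to 0 ⇒ CG = 0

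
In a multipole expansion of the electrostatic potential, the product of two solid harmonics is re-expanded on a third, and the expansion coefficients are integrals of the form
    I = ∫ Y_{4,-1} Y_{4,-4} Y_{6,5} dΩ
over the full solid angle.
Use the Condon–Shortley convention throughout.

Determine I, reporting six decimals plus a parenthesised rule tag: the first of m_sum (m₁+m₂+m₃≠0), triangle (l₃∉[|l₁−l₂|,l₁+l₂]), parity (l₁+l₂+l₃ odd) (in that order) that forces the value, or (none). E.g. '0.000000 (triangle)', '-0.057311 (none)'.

m-sum 0 ✓  L=14 even ✓  0≤6≤8 ✓
Π(2lᵢ+1) = 9×9×13 = 1053
triangle coeff Δ(4,4,6) = 1/1261260
Σ_t [0,2]: t=0:+1/4608 t=1:−1/1296 t=2:+1/4608 = -7/20736
(3j)²=20/1287 [(4 4 6; 0 0 0)], sign=-1
Σ_t [0,0]: t=0:+1/172800 = 1/172800
(3j)²=2/65 [(4 4 6; -1 -4 5)], sign=-1
⇒ 4πI² = 72/143
I = (+1)√(72/143/(4π)) = 0.20016738
No selection rule forces the value: the integral is nonzero (none).

0.200167 (none)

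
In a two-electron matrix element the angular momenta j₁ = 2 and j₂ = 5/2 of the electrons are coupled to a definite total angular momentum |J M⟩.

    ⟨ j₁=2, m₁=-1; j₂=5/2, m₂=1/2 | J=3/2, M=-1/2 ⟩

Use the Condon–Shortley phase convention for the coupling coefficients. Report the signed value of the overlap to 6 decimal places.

triangle: 3!×1!×2!/7! = 12/5040
(j±m)!: 1!×3!×3!×2!×1!×2! = 144
prefactor² = (2J+1)×Δ×N² = 48/35
  k=2: +1/(2!×1!×1!×1!×0!×1!) = 1/2
  k=3: −1/(3!×0!×0!×0!×1!×2!) = -1/12
Σ = 5/12  ⇒  CG² = 48/35×(5/12)² = 5/21
CG = +√(5/21) = +0.487950

+0.487950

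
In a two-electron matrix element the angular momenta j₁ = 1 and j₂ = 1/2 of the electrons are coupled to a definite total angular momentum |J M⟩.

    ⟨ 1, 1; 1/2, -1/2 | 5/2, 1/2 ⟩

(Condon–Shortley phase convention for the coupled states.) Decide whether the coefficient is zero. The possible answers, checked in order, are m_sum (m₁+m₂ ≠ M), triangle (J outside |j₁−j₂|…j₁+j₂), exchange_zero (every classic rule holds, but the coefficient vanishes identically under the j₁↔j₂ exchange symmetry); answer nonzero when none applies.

triangle

m-sum: m₁+m₂ = 1+(-1/2) = 1/2, M = 1/2  ✓
triangle: need |j₁−j₂| ≤ J ≤ j₁+j₂, i.e. J ∈ [1/2, 3/2]; J = 5/2 is outside ✗ ⇒ coefficient is 0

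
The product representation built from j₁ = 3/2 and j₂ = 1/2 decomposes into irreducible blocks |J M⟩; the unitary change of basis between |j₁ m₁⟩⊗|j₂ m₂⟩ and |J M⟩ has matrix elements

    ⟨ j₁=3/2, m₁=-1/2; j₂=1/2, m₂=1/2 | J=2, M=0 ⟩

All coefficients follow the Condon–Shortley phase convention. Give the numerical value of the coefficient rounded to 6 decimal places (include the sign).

+√(1/2) = +0.707107

triangle: 0!·3!·1!/5! = 6/120
(j±m)!: 1!·2!·1!·0!·2!·2! = 8
prefactor² = (2J+1)·Δ·N² = 2
  k=0: +1/(0!·0!·2!·1!·1!·0!) = 1/2
Σ = 1/2  ⇒  CG² = 2·(1/2)² = 1/2
CG = +√(1/2) = +0.707107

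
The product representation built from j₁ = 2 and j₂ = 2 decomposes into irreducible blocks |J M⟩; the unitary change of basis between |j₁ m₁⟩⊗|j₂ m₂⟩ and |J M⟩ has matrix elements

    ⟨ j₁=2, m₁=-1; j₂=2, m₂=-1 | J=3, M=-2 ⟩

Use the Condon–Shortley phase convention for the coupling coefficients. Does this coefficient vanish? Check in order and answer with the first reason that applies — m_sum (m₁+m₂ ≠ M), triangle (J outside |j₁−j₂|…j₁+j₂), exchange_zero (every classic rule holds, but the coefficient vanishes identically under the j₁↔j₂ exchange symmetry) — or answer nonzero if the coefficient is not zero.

m-sum: m₁+m₂ = -1+(-1) = -2, M = -2  ✓
triangle: |j₁−j₂| = 0 ≤ J = 3 ≤ j₁+j₂ = 4  ✓
exchange: j₁=j₂ and m₁=m₂, and (−1)^(j₁+j₂−J) = (−1)^1 = −1 forces ⟨j₁m₁;j₂m₂|JM⟩ = −⟨j₂m₂;j₁m₁|JM⟩ = −⟨j₁m₁;j₂m₂|JM⟩ ⇒ the coefficient vanishes identically
Racah sum check: Σ_k collapses to 0 ⇒ CG = 0

exchange_zero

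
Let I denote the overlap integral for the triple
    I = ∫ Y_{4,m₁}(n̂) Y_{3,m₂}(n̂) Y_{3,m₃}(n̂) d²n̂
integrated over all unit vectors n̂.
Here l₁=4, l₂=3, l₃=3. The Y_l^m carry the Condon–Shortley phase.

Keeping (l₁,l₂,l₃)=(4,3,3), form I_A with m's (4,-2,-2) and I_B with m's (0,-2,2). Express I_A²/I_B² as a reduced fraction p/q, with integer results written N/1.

Same 4,3,3: normalisation and zero-m 3j drop out of the ratio.
A: Δ: 4! 4! 2! / 11! → 1/34650; sum: t=0:+1/576 = 1/576; 3j²(4 3 3; 4 -2 -2) = Δ·Π!·Σ² = 5/99  (sign -1)
B: Δ: 4! 4! 2! / 11! → 1/34650; sum: t=0:+1/576 t=1:−1/72 = -7/576; 3j²(4 3 3; 0 -2 2) = Δ·Π!·Σ² = 7/198  (sign +1)
I_A²/I_B² = (5/99)/(7/198) = 10/7

10/7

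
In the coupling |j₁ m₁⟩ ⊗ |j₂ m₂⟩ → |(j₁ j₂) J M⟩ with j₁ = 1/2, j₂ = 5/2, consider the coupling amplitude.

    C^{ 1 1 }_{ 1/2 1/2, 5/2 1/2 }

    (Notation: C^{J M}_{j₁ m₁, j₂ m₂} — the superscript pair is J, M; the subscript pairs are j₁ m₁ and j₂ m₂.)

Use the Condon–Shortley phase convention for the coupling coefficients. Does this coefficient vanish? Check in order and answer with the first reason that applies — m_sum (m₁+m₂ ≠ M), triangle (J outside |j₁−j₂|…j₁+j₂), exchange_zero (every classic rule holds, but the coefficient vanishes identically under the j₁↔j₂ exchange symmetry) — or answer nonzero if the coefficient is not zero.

triangle

m-sum: m₁+m₂ = 1/2+1/2 = 1, M = 1  ✓
triangle: need |j₁−j₂| ≤ J ≤ j₁+j₂, i.e. J ∈ [2, 3]; J = 1 is outside ✗ ⇒ coefficient is 0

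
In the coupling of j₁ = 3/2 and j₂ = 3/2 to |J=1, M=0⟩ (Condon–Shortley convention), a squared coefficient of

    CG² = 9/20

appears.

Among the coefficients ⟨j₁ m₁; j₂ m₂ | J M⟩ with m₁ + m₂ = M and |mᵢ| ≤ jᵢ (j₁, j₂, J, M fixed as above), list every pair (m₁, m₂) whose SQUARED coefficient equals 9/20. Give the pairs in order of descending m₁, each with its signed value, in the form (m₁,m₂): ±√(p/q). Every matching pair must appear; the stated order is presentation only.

(3/2,-3/2): +√(9/20); (-3/2,3/2): +√(9/20)

Admissible pairs with m₁+m₂ = M = 0: (-3/2,3/2), (-1/2,1/2), (1/2,-1/2), (3/2,-3/2)
  (m₁,m₂)=(3/2,-3/2): CG² = 9/20, CG = +√(9/20)   ← matches the target
  (m₁,m₂)=(1/2,-1/2): CG² = 1/20, CG = −√(1/20)
  (m₁,m₂)=(-1/2,1/2): CG² = 1/20, CG = −√(1/20)
  (m₁,m₂)=(-3/2,3/2): CG² = 9/20, CG = +√(9/20)   ← matches the target
Pairs with CG² = 9/20: (3/2,-3/2): +√(9/20); (-3/2,3/2): +√(9/20)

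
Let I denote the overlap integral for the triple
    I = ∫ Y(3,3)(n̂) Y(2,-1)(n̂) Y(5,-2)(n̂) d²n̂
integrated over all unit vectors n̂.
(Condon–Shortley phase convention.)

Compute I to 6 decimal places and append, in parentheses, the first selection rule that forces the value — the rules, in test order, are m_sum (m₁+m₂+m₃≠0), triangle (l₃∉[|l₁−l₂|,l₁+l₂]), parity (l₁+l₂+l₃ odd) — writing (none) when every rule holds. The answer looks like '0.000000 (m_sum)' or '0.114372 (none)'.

0.063396 (none)

m-sum 0 ✓  L=10 even ✓  1≤5≤5 ✓
Π(2lᵢ+1) = 7×5×11 = 385
triangle coeff Δ(3,2,5) = 1/2310
Σ_t [0,0]: t=0:+1/144 = 1/144
(3j)²=10/231 [(3 2 5; 0 0 0)], sign=-1
Σ_t [0,0]: t=0:+1/4320 = 1/4320
(3j)²=1/330 [(3 2 5; 3 -1 -2)], sign=-1
⇒ 4πI² = 5/99
I = (+1)√(5/99/(4π)) = 0.06339609
No selection rule forces the value: the integral is nonzero (none).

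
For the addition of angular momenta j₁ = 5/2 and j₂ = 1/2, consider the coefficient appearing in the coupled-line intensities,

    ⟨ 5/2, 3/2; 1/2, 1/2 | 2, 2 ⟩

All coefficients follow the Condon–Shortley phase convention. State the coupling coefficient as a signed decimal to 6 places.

j₁+j₂−J=1  J+j₁−j₂=4  J−j₁+j₂=0  j₁+j₂+J+1=6
(j₁±m₁, j₂±m₂, J±M) = (4,1,1,0,4,0)
P² = 96
sum k=1..1:
  [1] −1/24 = -1/24
S = -1/24
C² = P²·S² = 1/6 ; C = -0.408248

-0.408248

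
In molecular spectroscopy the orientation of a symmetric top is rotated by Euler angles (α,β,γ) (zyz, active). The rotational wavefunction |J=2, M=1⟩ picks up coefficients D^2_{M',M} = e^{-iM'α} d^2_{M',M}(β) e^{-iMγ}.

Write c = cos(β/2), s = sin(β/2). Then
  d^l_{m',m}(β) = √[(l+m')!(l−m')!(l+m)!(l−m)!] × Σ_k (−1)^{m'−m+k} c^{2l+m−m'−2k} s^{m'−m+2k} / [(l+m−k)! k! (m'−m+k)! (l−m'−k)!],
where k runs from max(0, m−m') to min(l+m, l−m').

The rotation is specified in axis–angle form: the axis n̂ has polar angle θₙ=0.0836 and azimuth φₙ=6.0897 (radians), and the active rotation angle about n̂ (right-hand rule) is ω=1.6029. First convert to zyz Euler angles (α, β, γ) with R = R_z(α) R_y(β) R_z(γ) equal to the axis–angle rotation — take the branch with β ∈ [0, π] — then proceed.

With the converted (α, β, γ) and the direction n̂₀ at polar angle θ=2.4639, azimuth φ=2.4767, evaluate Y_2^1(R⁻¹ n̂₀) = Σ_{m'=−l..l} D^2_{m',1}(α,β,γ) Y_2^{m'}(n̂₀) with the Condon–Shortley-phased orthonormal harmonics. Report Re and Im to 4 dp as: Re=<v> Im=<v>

Axis–angle → zyz. n̂ = (sinθₙcosφₙ, sinθₙsinφₙ, cosθₙ) = (+0.081944, -0.016056, +0.996508), ω = 1.6029.
R = I cosω + sinω [n̂]ₓ + (1−cosω) n̂n̂ᵀ gives
  R = [-0.025168, -0.997352, +0.068232; +0.994636, -0.031832, -0.098416; +0.100327, +0.065389, +0.992803]
β = atan2(√(R₁₃²+R₂₃²), R₃₃) = 0.120043; α = atan2(R₂₃, R₁₃) mod 2π = 5.318605; γ = atan2(R₃₂, −R₃₁) mod 2π = 2.563983
Need the full column D^2_{m',1} for m'=−2..2 at α=5.3186, β=0.1200, γ=2.5640.
cos(β/2)=0.998199, sin(β/2)=0.059985
d^2_{-2,1}: single k=3 term ⇒ +0.000431;  D = -0.000094+0.000421i
d^2_{-1,1}: k∈[2..3] ⇒ +0.010756 -0.000013 = +0.010743;  D = -0.009949+0.004054i
d^2_{0,1}: k∈[1..2] ⇒ +0.146141 -0.000528 = +0.145614;  D = -0.121991-0.079508i
d^2_{1,1}: k∈[0..1] ⇒ +0.992816 -0.010756 = +0.982061;  D = -0.028090-0.981659i
d^2_{2,1}: single k=0 term ⇒ -0.119324;  D = -0.096077+0.070763i
Y_2^{m'}(θ=2.4639,φ=2.4767) and Σ D·Y over m':
  (-0.0001+0.0004i)·(+0.0362+0.1475i)  (-0.0099+0.0041i)·(+0.2970+0.2328i)  (-0.1220-0.0795i)·(+0.2588+0.0000i)  (-0.0281-0.9817i)·(-0.2970+0.2328i)  (-0.0961+0.0708i)·(+0.0362-0.1475i)
Y_2^1(R⁻¹ n̂) = +0.208301+0.280023i

Re=0.2083 Im=0.2800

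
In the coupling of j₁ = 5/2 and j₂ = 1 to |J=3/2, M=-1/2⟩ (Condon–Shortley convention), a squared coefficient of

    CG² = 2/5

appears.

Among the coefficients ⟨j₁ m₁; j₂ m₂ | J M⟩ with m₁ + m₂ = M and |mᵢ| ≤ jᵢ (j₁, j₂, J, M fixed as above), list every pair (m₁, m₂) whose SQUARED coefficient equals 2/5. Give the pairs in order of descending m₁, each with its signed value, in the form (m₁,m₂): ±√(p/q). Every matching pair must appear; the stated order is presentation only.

(-1/2,0): −√(2/5); (-3/2,1): +√(2/5)

Admissible pairs with m₁+m₂ = M = -1/2: (-3/2,1), (-1/2,0), (1/2,-1)
  (m₁,m₂)=(1/2,-1): CG² = 1/5, CG = +√(1/5)
  (m₁,m₂)=(-1/2,0): CG² = 2/5, CG = −√(2/5)   ← matches the target
  (m₁,m₂)=(-3/2,1): CG² = 2/5, CG = +√(2/5)   ← matches the target
Pairs with CG² = 2/5: (-1/2,0): −√(2/5); (-3/2,1): +√(2/5)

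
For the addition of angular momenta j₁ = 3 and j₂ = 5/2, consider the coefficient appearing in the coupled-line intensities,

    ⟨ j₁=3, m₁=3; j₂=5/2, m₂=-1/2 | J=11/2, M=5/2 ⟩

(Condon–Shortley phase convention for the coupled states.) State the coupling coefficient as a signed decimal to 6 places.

triangle: 0!·6!·5!/12! = 86400/479001600
(j±m)!: 6!·0!·2!·3!·8!·3! = 2090188800
prefactor² = (2J+1)·Δ·N² = 49766400/11
  k=0: +1/(0!·0!·0!·2!·6!·3!) = 1/8640
Σ = 1/8640  ⇒  CG² = 49766400/11·(1/8640)² = 2/33
CG = +√(2/33) = +0.246183

+0.246183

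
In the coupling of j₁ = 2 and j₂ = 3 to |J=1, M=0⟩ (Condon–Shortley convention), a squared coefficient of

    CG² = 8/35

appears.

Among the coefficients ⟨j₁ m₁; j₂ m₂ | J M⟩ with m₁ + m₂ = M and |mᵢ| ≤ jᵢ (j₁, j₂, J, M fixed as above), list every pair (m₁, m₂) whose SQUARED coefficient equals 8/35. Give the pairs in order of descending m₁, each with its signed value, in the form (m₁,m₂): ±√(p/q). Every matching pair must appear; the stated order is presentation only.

Admissible pairs with m₁+m₂ = M = 0: (-2,2), (-1,1), (0,0), (1,-1), (2,-2)
  (m₁,m₂)=(2,-2): CG² = 1/7, CG = +√(1/7)
  (m₁,m₂)=(1,-1): CG² = 8/35, CG = −√(8/35)   ← matches the target
  (m₁,m₂)=(0,0): CG² = 9/35, CG = +√(9/35)
  (m₁,m₂)=(-1,1): CG² = 8/35, CG = −√(8/35)   ← matches the target
  (m₁,m₂)=(-2,2): CG² = 1/7, CG = +√(1/7)
Pairs with CG² = 8/35: (1,-1): −√(8/35); (-1,1): −√(8/35)

(1,-1): −√(8/35); (-1,1): −√(8/35)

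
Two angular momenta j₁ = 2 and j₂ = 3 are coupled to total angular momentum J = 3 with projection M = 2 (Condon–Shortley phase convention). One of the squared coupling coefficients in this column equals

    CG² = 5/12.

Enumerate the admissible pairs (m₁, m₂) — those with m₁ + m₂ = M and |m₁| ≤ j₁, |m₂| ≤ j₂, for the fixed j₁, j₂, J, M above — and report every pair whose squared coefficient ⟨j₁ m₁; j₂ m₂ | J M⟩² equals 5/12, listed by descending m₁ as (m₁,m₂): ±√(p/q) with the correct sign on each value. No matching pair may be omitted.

Admissible pairs with m₁+m₂ = M = 2: (-1,3), (0,2), (1,1), (2,0)
  (m₁,m₂)=(2,0): CG² = 1/3, CG = +√(1/3)
  (m₁,m₂)=(1,1): CG² = 1/4, CG = −√(1/4)
  (m₁,m₂)=(0,2): CG² = 0/1, CG = 0
  (m₁,m₂)=(-1,3): CG² = 5/12, CG = +√(5/12)   ← matches the target
Pairs with CG² = 5/12: (-1,3): +√(5/12)

(-1,3): +√(5/12)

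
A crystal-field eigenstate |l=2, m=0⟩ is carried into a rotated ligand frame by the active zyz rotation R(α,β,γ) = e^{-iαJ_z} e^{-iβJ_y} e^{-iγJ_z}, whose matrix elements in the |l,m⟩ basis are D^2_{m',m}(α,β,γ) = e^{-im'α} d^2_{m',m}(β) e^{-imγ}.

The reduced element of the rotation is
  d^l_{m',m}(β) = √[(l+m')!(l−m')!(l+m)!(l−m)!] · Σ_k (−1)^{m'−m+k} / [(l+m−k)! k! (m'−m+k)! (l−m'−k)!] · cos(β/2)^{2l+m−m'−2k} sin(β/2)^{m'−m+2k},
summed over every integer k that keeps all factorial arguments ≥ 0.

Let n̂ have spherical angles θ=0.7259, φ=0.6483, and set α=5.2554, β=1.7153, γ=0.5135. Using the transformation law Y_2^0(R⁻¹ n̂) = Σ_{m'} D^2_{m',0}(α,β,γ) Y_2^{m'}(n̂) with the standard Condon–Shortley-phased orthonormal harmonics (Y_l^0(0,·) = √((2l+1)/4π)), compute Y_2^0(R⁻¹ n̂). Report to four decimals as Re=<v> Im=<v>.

Re=-0.2858 Im=0.0000

Need the full column D^2_{m',0} for m'=−2..2 at α=5.2554, β=1.7153, γ=0.5135.
cos(β/2)=0.654217, sin(β/2)=0.756307
d^2_{-2,0}: single k=2 term ⇒ +0.599674;  D = -0.279453-0.530580i
d^2_{-1,0}: k∈[1..2] ⇒ +0.518727 -0.693253 = -0.174527;  D = -0.090181+0.149422i
d^2_{0,0}: k∈[0..2] ⇒ +0.183183 -0.979264 +0.327185 = -0.468895;  D = -0.468895+0.000000i
d^2_{1,0}: k∈[0..1] ⇒ -0.518727 +0.693253 = +0.174527;  D = +0.090181+0.149422i
d^2_{2,0}: single k=0 term ⇒ +0.599674;  D = -0.279453+0.530580i
Y_2^{m'}(θ=0.7259,φ=0.6483) and Σ D·Y over m':
  (-0.2795-0.5306i)·(+0.0461-0.1639i)  (-0.0902+0.1494i)·(+0.3057-0.2316i)  (-0.4689+0.0000i)·(+0.2139+0.0000i)  (+0.0902+0.1494i)·(-0.3057-0.2316i)  (-0.2795+0.5306i)·(+0.0461+0.1639i)
Y_2^0(R⁻¹ n̂) = -0.285838+0.000000i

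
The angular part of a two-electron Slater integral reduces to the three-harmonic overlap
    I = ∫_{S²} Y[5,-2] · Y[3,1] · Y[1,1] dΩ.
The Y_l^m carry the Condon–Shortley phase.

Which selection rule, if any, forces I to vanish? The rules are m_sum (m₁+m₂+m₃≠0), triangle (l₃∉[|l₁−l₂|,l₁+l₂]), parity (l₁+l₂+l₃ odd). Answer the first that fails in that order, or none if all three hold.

triangle

Σmᵢ = 0  ✓
l₃∈[|l₁−l₂|,l₁+l₂]=[2,8] required, l₃=1 fails  ✗
Σlᵢ = 9 ⇒ odd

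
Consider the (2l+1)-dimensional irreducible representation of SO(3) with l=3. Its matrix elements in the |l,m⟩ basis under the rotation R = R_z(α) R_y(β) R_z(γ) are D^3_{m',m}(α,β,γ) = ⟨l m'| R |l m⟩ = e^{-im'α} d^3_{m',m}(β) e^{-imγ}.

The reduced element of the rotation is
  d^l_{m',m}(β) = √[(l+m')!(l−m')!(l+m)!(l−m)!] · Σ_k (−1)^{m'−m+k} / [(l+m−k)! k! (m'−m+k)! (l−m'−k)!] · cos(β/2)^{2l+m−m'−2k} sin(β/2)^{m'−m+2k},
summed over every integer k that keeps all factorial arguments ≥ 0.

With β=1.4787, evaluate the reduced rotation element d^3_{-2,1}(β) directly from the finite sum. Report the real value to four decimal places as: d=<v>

d=0.4560

d^3_{-2,1}(β=1.4787) via the finite sum:
With c≡cos(β/2)=0.738907 and s≡sin(β/2)=0.673808, N=[1·120·24·2]^{1/2}=75.894664
k: max(0,(1)−(-2))=3 … min(3+(1),3−(-2))=4
  k=3: (−1)^0·75.8947/(12)·0.7389^3·0.6738^3 = +0.780561
  k=4: (−1)^1·75.8947/(24)·0.7389^1·0.6738^5 = -0.324541
d^3_{-2,1}(1.4787) = +0.780561 -0.324541 = +0.456020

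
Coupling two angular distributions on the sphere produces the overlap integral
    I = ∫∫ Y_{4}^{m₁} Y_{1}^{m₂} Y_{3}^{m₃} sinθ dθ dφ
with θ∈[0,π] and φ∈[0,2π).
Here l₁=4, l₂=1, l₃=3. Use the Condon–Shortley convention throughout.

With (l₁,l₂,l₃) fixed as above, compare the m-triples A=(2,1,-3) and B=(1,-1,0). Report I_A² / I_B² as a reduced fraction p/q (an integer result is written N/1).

1/10

Same 4,1,3: normalisation and zero-m 3j drop out of the ratio.
A: Δ: 2! 6! 0! / 9! → 1/252; sum: t=2:+1/1440 = 1/1440; 3j²(4 1 3; 2 1 -3) = Δ·Π!·Σ² = 1/252  (sign +1)
B: Δ: 2! 6! 0! / 9! → 1/252; sum: t=0:+1/72 = 1/72; 3j²(4 1 3; 1 -1 0) = Δ·Π!·Σ² = 5/126  (sign -1)
I_A²/I_B² = (1/252)/(5/126) = 1/10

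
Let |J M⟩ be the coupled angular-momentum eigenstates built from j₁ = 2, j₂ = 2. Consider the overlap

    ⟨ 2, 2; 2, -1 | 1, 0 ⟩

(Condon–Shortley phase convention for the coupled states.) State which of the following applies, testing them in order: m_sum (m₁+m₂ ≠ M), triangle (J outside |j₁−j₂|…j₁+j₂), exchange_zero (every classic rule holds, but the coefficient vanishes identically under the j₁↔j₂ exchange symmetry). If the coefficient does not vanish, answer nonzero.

m_sum

m-sum: m₁+m₂ = 2+(-1) = 1, M = 0  ✗ ⇒ coefficient is 0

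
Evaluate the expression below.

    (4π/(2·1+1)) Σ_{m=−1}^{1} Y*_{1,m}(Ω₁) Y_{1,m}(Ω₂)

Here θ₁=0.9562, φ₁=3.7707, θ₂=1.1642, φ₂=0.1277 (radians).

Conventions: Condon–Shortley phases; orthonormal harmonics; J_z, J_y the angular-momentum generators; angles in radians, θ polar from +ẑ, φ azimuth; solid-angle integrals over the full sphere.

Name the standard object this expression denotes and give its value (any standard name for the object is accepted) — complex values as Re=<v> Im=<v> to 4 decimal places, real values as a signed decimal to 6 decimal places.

This sum is the spherical-harmonic addition theorem: it equals the Legendre polynomial P_l(cos γ) of the angle γ between the two directions.
Expand P_1 via completeness: Σ_{m} conj(Y_{1,m}) at Ω₁ times Y_{1,m} at Ω₂ —
  m=-1: Y*=(-0.228231, -0.166095)  Y=(0.314743, -0.040413)  product (-0.078546, -0.043054)
  m=+0: Y*=(0.281742, -0.000000)  Y=(0.193235, 0.000000)  product (0.054443, 0.000000)
  m=+1: Y*=(0.228231, -0.166095)  Y=(-0.314743, -0.040413)  product (-0.078546, 0.043054)
Total Σ_m = (-0.102650, 0.000000). Multiply by 4.188790: (-0.429981, 0.000000). P_1(cos γ) = -0.429981

Legendre polynomial (addition theorem), -0.429981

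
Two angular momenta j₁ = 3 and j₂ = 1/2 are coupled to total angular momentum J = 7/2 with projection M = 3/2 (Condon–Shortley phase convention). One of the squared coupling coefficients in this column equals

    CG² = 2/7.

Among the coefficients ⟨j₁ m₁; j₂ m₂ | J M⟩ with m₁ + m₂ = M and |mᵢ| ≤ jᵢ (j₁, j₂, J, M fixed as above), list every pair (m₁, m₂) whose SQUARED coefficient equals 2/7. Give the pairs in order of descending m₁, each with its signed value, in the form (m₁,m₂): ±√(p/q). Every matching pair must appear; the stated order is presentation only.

Admissible pairs with m₁+m₂ = M = 3/2: (1,1/2), (2,-1/2)
  (m₁,m₂)=(2,-1/2): CG² = 2/7, CG = +√(2/7)   ← matches the target
  (m₁,m₂)=(1,1/2): CG² = 5/7, CG = +√(5/7)
Pairs with CG² = 2/7: (2,-1/2): +√(2/7)

(2,-1/2): +√(2/7)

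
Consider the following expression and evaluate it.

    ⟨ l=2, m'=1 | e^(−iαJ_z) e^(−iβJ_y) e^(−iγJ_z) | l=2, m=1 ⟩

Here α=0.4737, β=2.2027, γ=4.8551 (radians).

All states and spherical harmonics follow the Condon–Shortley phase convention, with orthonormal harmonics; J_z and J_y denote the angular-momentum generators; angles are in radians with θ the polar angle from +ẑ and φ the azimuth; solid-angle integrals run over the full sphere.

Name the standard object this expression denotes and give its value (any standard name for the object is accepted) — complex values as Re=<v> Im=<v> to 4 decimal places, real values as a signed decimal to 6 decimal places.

Wigner D-matrix element, Re=-0.2581 Im=-0.3643

This is a Wigner D-matrix element — the rotation-matrix element ⟨l m'| R(α,β,γ) |l m⟩ in the angular-momentum basis.
First d^2_{1,1}(β=2.2027), then the phase factors e^{-i(1)α} and e^{-i(1)γ}:
With c≡cos(β/2)=0.452393 and s≡sin(β/2)=0.891819, N=[6·1·6·1]^{1/2}=6.000000
k: max(0,(1)−(1))=0 … min(2+(1),2−(1))=1
  k=0: (−1)^0·6.0000/(6)·0.4524^4·0.8918^0 = +0.041885
  k=1: (−1)^1·6.0000/(2)·0.4524^2·0.8918^2 = -0.488321
d^2_{1,1}(2.2027) = +0.041885 -0.488321 = -0.446436
Phases: e^{-i·(1)·0.4737}=+0.889887-0.456182i, e^{-i·(1)·4.8551}=+0.142227+0.989834i ⇒ D=-0.258089-0.364273i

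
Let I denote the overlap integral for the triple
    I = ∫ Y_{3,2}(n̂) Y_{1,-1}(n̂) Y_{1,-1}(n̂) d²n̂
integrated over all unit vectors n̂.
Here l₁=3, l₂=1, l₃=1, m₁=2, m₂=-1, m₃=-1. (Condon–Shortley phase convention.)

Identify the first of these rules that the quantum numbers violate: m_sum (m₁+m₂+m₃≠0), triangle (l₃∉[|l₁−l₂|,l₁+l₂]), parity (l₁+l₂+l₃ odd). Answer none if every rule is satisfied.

azimuthal sum: 2 − 1 − 1 = 0  ✓
l₃ must lie in [2,4]; have l₃=1  ✗
L = 3 + 1 + 1 = 5 (odd)

triangle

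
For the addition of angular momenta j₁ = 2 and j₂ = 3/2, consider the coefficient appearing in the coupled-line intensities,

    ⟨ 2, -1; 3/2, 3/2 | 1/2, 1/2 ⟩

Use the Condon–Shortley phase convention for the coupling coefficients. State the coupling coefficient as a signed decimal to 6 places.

−√(1/10) ≈ -0.316228

√[2·3!1!0!/5! · 1!3!3!0!1!0!] = √(18/5)
  +(−1)^3/∏(3,0,0,0,1,0)! = -1/6  (running -1/6)
⟨..|..⟩ = √(18/5)·(-1/6) = -0.316228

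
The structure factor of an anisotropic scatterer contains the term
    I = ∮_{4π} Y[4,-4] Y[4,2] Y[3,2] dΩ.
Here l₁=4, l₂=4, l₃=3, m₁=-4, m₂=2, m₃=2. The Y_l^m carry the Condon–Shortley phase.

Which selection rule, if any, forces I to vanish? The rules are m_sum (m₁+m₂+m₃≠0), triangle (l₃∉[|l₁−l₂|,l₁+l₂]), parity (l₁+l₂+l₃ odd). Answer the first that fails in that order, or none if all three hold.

azimuthal sum: -4 + 2 + 2 = 0  ✓
0 ≤ 3 ≤ 8 (triangle on l)  ✓
L = 4 + 4 + 3 = 11 (odd)  ✗

parity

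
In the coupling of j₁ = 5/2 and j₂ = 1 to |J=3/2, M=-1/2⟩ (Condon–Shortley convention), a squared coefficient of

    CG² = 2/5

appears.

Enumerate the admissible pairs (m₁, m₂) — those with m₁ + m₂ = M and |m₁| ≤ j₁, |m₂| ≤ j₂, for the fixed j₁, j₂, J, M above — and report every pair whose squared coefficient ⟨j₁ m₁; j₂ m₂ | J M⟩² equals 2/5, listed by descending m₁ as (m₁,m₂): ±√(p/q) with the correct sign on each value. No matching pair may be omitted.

(-1/2,0): −√(2/5); (-3/2,1): +√(2/5)

Admissible pairs with m₁+m₂ = M = -1/2: (-3/2,1), (-1/2,0), (1/2,-1)
  (m₁,m₂)=(1/2,-1): CG² = 1/5, CG = +√(1/5)
  (m₁,m₂)=(-1/2,0): CG² = 2/5, CG = −√(2/5)   ← matches the target
  (m₁,m₂)=(-3/2,1): CG² = 2/5, CG = +√(2/5)   ← matches the target
Pairs with CG² = 2/5: (-1/2,0): −√(2/5); (-3/2,1): +√(2/5)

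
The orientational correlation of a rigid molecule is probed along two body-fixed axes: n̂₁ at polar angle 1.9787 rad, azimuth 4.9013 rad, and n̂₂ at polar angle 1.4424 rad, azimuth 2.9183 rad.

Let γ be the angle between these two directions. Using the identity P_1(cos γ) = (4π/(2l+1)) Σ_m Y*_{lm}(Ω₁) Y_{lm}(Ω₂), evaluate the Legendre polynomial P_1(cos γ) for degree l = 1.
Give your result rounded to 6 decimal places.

Addition theorem: P_1(cos γ) = (4π/3) Σ_m Y*_{lm}(Ω₁) Y_{lm}(Ω₂), m = −1…1:
  [-1]  conj(Y_{1,-1})(Ω₁) = (0.059557, -0.311506) ; Y_{1,-1}(Ω₂) = (-0.334143, -0.075877) ; Δ = (-0.043537, 0.099569)
  [+0]  conj(Y_{1,0})(Ω₁) = (-0.193822, -0.000000) ; Y_{1,0}(Ω₂) = (0.062563, 0.000000) ; Δ = (-0.012126, -0.000000)
  [+1]  conj(Y_{1,1})(Ω₁) = (-0.059557, -0.311506) ; Y_{1,1}(Ω₂) = (0.334143, -0.075877) ; Δ = (-0.043537, -0.099569)
Accumulated sum (-0.099199, 0.000000); after 4π/(2l+1) scaling, (-0.415525, 0.000000) ⇒ P_1 = -0.415525

-0.415525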